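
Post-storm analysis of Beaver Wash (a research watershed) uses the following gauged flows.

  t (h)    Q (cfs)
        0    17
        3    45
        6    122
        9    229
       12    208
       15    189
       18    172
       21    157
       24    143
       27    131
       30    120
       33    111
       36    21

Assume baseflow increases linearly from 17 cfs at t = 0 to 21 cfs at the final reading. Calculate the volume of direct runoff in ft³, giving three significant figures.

V ≈ 1.53 × 10^7 ft³

Direct-runoff ordinates (Q − Q_b): 0.00, 27.67, 104.33, 211.00, 189.67, 170.33, 153.00, 137.67, 123.33, 111.00, 99.67, 90.33, 0.00 cfs.
ΣQ_DR = 1418 cfs.
With Δt = 3 h = 10800 s, V = ΣQ_DR · Δt = 1418 × 10800 = 1.53 × 10^7 ft³.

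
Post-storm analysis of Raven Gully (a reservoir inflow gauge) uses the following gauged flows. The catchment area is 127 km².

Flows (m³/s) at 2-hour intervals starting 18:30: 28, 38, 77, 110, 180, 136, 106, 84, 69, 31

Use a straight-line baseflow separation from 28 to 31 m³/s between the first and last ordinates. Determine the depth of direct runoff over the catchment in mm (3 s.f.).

Direct runoff: 0.00, 9.67, 48.33, 81.00, 150.67, 106.33, 76.00, 53.67, 38.33, 0.00 m³/s; ΣQ_DR = 564.0 m³/s.
V = ΣQ_DR · Δt = 564.0 × 7200 s = 4.061 × 10^6 m³.
Over A = 127 km², depth = V / A = 32.0 mm.

d ≈ 32.0 mm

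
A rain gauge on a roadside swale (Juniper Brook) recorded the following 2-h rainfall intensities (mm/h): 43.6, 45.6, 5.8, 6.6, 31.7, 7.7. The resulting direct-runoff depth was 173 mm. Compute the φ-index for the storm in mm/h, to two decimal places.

φ ≈ 11.47 mm/h

Only the 3 blocks with intensity above φ contribute runoff: 43.6, 45.6, 31.7 mm/h.
Σ(I−φ)·Δt = d  ⇒  (43.6+45.6+31.7 − 3φ)·2 = 173
φ = (120.9 − 173/2) / 3 = 11.47 mm/h.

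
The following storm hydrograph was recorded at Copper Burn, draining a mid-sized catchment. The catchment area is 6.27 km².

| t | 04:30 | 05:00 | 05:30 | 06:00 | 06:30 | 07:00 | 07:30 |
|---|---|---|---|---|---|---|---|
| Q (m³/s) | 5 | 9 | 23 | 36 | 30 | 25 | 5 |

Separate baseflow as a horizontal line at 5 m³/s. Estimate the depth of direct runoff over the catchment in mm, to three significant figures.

d ≈ 28.1 mm

Direct runoff: 0.0, 4.0, 18.0, 31.0, 25.0, 20.0, 0.0 m³/s; ΣQ_DR = 98.00 m³/s.
V = ΣQ_DR · Δt = 98.00 × 1800 s = 1.764 × 10^5 m³.
Over A = 6.27 km², depth = V / A = 28.1 mm.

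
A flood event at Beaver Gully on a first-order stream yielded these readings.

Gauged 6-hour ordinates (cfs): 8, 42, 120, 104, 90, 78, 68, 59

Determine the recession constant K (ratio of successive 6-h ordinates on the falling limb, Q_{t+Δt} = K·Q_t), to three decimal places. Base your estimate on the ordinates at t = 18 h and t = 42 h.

Using the recession-limb readings at t = 18 h and t = 42 h: Q falls from 104 to 59 cfs over 4 intervals.
K = (Q₂/Q₁)^(1/4) = (59/104)^(1/4) = 0.868.

K ≈ 0.868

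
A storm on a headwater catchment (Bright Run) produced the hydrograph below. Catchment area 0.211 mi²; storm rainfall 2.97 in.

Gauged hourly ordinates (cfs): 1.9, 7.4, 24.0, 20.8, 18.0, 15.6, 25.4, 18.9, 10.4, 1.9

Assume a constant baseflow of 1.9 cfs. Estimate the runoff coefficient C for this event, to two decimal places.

ΣQ_DR = 125.3 cfs; V = ΣQ_DR·Δt = 4.511 × 10^5 ft³.
Runoff depth d = V / A = 0.9202 in.
C = d / P = 0.9202 / 2.97 = 0.31.

C ≈ 0.31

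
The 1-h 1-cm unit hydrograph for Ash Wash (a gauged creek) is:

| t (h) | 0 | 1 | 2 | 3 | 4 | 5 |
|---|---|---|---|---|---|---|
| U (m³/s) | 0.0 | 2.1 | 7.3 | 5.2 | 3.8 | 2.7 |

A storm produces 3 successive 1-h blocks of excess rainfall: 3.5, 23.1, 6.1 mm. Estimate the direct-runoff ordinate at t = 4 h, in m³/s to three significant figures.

Q ≈ 17.8 m³/s

By discrete convolution, Q_j = Σ (P_i / 10 mm) · U_{j−i}.
At t = 4 h (j=4): Q = (3.5/10)·3.8 + (23.1/10)·5.2 + (6.1/10)·7.3 = 17.8 m³/s.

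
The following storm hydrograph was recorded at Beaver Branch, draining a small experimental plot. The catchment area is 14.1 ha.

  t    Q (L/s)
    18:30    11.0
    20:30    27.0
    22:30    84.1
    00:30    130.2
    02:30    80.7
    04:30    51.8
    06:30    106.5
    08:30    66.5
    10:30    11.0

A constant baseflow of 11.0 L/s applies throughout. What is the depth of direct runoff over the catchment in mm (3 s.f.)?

d ≈ 24.0 mm

Direct runoff: 0.0, 16.0, 73.1, 119.2, 69.7, 40.8, 95.5, 55.5, 0.0 L/s; ΣQ_DR = 469.8 L/s.
V = ΣQ_DR · Δt = 469.8 × 7200 s = 3.383 × 10^6 L.
Over A = 14.1 ha, depth = V / A = 24.0 mm.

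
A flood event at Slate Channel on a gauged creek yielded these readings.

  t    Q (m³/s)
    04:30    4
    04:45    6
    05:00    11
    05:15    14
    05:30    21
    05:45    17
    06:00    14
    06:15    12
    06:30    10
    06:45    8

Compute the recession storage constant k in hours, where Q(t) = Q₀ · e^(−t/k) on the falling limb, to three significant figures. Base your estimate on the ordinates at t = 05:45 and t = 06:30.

k ≈ 1.41 h

On the falling limb, Q drops from 17 to 10 m³/s between t = 05:45 and t = 06:30 (Δt = 0.75 h).
k = −Δt / ln(Q₂/Q₁) = −0.75 / ln(10/17) = 1.41 h.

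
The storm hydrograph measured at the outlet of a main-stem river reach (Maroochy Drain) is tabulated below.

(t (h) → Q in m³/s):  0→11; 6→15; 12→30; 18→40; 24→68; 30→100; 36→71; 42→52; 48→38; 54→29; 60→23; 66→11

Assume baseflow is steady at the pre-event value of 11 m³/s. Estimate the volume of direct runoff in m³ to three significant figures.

V ≈ 7.69 × 10^6 m³

Direct-runoff ordinates (Q − Q_b): 0.0, 4.0, 19.0, 29.0, 57.0, 89.0, 60.0, 41.0, 27.0, 18.0, 12.0, 0.0 m³/s.
ΣQ_DR = 356.0 m³/s.
With Δt = 6 h = 21600 s, V = ΣQ_DR · Δt = 356.0 × 21600 = 7.69 × 10^6 m³.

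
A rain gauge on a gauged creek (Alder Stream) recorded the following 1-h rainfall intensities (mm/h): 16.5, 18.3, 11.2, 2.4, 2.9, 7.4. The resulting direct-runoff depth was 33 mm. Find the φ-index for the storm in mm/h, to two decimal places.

φ ≈ 5.10 mm/h

Only the 4 blocks with intensity above φ contribute runoff: 16.5, 18.3, 11.2, 7.4 mm/h.
Σ(I−φ)·Δt = d  ⇒  (16.5+18.3+11.2+7.4 − 4φ)·1 = 33
φ = (53.40 − 33/1) / 4 = 5.10 mm/h.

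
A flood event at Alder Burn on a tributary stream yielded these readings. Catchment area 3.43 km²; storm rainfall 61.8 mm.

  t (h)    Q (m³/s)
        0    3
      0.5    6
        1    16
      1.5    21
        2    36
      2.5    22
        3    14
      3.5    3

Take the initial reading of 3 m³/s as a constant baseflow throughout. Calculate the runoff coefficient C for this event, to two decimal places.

ΣQ_DR = 97.00 m³/s; V = ΣQ_DR·Δt = 1.746 × 10^5 m³.
Runoff depth d = V / A = 50.90 mm.
C = d / P = 50.90 / 61.8 = 0.82.

C ≈ 0.82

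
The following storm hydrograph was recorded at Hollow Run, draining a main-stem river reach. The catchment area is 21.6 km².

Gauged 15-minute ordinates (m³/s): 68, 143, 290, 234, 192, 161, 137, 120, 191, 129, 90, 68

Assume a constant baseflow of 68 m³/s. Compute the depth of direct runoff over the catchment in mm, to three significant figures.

d ≈ 42.0 mm

Direct runoff: 0.0, 75.0, 222.0, 166.0, 124.0, 93.0, 69.0, 52.0, 123.0, 61.0, 22.0, 0.0 m³/s; ΣQ_DR = 1007 m³/s.
V = ΣQ_DR · Δt = 1007 × 900 s = 9.063 × 10^5 m³.
Over A = 21.6 km², depth = V / A = 42.0 mm.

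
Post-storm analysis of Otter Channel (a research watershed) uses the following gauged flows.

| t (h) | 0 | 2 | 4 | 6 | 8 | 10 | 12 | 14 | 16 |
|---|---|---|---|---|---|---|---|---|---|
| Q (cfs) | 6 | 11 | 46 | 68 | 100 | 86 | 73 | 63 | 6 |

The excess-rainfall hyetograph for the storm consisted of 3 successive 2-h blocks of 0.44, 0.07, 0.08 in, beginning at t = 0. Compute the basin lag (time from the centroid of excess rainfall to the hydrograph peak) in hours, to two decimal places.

t_L ≈ 6.22 h

Centroid of excess rainfall: t_c = Σ P_i·t̄_i / ΣP_i = 1.7797 h (block centres at 1, 3, 5 h).
Hydrograph peak occurs at t = 8 h, so basin lag t_L = 8 − 1.7797 = 6.22 h.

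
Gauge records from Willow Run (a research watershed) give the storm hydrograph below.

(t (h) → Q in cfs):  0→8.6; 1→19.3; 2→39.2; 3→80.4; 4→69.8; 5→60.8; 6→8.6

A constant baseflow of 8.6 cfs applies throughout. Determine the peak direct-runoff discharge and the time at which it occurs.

Q_p = 71.8 cfs at t = 3 h

Subtracting baseflow gives direct-runoff ordinates: 0.0, 10.7, 30.6, 71.8, 61.2, 52.2, 0.0 cfs.
The maximum is 71.8 cfs, occurring at the reading for t = 3 h.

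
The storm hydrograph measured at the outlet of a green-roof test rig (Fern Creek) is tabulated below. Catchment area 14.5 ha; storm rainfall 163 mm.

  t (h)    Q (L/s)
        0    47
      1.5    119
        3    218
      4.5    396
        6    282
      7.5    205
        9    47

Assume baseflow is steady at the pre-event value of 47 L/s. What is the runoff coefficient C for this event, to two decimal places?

ΣQ_DR = 985.0 L/s; V = ΣQ_DR·Δt = 5.319 × 10^6 L.
Runoff depth d = V / A = 36.68 mm.
C = d / P = 36.68 / 163 = 0.23.

C ≈ 0.23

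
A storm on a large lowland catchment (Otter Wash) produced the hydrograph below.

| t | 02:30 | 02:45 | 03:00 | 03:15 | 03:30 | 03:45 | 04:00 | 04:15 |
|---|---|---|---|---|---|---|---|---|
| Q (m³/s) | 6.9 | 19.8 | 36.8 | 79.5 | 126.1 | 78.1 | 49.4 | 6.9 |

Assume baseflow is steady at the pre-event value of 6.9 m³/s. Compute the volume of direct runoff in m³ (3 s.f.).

V ≈ 3.13 × 10^5 m³

Direct-runoff ordinates (Q − Q_b): 0.0, 12.9, 29.9, 72.6, 119.2, 71.2, 42.5, 0.0 m³/s.
ΣQ_DR = 348.3 m³/s.
With Δt = 0.25 h = 900 s, V = ΣQ_DR · Δt = 348.3 × 900 = 3.13 × 10^5 m³.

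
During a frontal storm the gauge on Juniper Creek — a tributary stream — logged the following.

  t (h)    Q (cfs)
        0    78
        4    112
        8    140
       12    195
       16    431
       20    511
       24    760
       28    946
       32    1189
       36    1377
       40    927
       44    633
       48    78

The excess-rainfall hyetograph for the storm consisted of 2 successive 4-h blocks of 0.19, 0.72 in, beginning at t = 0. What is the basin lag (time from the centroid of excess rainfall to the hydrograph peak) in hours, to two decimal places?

Centroid of excess rainfall: t_c = Σ P_i·t̄_i / ΣP_i = 5.1648 h (block centres at 2, 6 h).
Hydrograph peak occurs at t = 36 h, so basin lag t_L = 36 − 5.1648 = 30.84 h.

t_L ≈ 30.84 h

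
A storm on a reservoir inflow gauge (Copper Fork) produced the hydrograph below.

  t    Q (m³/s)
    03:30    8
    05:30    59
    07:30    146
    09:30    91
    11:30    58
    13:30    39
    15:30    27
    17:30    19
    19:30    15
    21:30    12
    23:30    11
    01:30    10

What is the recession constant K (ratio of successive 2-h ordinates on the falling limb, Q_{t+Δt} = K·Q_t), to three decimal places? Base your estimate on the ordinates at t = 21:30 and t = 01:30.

K ≈ 0.913

Using the recession-limb readings at t = 21:30 and t = 01:30: Q falls from 12 to 10 m³/s over 2 intervals.
K = (Q₂/Q₁)^(1/2) = (10/12)^(1/2) = 0.913.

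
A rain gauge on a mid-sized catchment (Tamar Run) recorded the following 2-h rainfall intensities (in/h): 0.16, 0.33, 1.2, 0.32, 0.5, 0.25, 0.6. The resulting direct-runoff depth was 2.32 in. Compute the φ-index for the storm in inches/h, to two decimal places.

Only the 3 blocks with intensity above φ contribute runoff: 1.2, 0.5, 0.6 in/h.
Σ(I−φ)·Δt = d  ⇒  (1.2+0.5+0.6 − 3φ)·2 = 2.32
φ = (2.300 − 2.32/2) / 3 = 0.38 in/h.

φ ≈ 0.38 in/h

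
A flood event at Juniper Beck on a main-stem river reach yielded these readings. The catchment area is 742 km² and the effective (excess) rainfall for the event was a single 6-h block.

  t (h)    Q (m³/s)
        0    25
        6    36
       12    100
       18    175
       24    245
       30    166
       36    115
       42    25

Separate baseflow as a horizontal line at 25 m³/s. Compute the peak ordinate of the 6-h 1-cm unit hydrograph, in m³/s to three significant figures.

Direct runoff: 0.0, 11.0, 75.0, 150.0, 220.0, 141.0, 90.0, 0.0 m³/s; ΣQ_DR = 687.0 m³/s, peak = 220.0 m³/s.
Runoff depth d = ΣQ_DR·Δt / A = 687.0 × 21600 / (742 km²) = 20.00 mm.
The 1-cm UH is the DRH scaled by (10 mm)/d, so U_p = 220.0 × 10/20.00 = 110 m³/s.

U_p ≈ 110 m³/s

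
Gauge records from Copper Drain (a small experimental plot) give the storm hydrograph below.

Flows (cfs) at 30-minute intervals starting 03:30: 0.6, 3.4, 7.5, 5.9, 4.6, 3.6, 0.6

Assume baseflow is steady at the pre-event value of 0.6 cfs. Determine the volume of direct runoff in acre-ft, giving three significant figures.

Direct-runoff ordinates (Q − Q_b): 0.0, 2.8, 6.9, 5.3, 4.0, 3.0, 0.0 cfs.
ΣQ_DR = 22.00 cfs.
With Δt = 0.5 h = 1800 s, V = ΣQ_DR · Δt = 22.00 × 1800 = 39600 ft³ = 0.909 acre-ft.

V ≈ 0.909 acre-ft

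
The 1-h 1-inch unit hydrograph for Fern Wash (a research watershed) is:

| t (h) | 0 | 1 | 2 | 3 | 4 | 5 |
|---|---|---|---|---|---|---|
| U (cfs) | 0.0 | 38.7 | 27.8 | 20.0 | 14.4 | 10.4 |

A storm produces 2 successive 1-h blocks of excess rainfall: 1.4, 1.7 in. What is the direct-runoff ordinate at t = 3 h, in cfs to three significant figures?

Q ≈ 75.3 cfs

By discrete convolution, Q_j = Σ (P_i / 1 in) · U_{j−i}.
At t = 3 h (j=3): Q = (1.4/1)·20.0 + (1.7/1)·27.8 = 75.3 cfs.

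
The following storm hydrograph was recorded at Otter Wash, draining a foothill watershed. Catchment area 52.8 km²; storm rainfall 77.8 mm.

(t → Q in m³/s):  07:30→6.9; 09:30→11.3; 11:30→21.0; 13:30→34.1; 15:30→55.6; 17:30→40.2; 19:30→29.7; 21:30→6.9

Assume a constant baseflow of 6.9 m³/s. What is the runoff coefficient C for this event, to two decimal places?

ΣQ_DR = 150.5 m³/s; V = ΣQ_DR·Δt = 1.084 × 10^6 m³.
Runoff depth d = V / A = 20.52 mm.
C = d / P = 20.52 / 77.8 = 0.26.

C ≈ 0.26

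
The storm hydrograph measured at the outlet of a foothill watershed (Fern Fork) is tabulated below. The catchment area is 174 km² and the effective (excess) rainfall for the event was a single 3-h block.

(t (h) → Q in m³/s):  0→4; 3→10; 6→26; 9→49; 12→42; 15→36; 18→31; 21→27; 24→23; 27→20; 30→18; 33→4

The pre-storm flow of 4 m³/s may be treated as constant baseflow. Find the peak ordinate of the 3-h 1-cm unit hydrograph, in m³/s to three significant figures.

U_p ≈ 30.0 m³/s

Direct runoff: 0.0, 6.0, 22.0, 45.0, 38.0, 32.0, 27.0, 23.0, 19.0, 16.0, 14.0, 0.0 m³/s; ΣQ_DR = 242.0 m³/s, peak = 45.0 m³/s.
Runoff depth d = ΣQ_DR·Δt / A = 242.0 × 10800 / (174 km²) = 15.02 mm.
The 1-cm UH is the DRH scaled by (10 mm)/d, so U_p = 45.0 × 10/15.02 = 30.0 m³/s.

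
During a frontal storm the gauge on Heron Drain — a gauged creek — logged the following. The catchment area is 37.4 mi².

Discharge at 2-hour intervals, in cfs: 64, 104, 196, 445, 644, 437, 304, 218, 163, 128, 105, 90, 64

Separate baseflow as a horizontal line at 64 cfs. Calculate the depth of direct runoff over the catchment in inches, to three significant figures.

Direct runoff: 0.0, 40.0, 132.0, 381.0, 580.0, 373.0, 240.0, 154.0, 99.0, 64.0, 41.0, 26.0, 0.0 cfs; ΣQ_DR = 2130 cfs.
V = ΣQ_DR · Δt = 2130 × 7200 s = 1.534 × 10^7 ft³.
Over A = 37.4 mi², depth = V / A = 0.177 in.

d ≈ 0.177 in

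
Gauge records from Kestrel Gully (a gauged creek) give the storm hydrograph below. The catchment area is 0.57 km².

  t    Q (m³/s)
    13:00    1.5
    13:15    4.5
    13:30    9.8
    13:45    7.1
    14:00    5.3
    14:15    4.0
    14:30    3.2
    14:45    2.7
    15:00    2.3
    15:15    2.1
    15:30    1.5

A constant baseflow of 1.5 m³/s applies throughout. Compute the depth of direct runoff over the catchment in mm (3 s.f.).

Direct runoff: 0.0, 3.0, 8.3, 5.6, 3.8, 2.5, 1.7, 1.2, 0.8, 0.6, 0.0 m³/s; ΣQ_DR = 27.50 m³/s.
V = ΣQ_DR · Δt = 27.50 × 900 s = 24750 m³.
Over A = 0.57 km², depth = V / A = 43.4 mm.

d ≈ 43.4 mm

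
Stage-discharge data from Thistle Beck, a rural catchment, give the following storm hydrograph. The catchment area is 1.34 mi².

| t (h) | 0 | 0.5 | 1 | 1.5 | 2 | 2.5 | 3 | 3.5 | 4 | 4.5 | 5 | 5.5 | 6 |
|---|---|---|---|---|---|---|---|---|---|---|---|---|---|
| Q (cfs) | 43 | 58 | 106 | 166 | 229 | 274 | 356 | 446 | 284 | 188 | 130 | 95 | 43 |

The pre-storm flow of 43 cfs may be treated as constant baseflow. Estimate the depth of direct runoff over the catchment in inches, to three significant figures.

d ≈ 1.07 in

Direct runoff: 0.0, 15.0, 63.0, 123.0, 186.0, 231.0, 313.0, 403.0, 241.0, 145.0, 87.0, 52.0, 0.0 cfs; ΣQ_DR = 1859 cfs.
V = ΣQ_DR · Δt = 1859 × 1800 s = 3.346 × 10^6 ft³.
Over A = 1.34 mi², depth = V / A = 1.07 in.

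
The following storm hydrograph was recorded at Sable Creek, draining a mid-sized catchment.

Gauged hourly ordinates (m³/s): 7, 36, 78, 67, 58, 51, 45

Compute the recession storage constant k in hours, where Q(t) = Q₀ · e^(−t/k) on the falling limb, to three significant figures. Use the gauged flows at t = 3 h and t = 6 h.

On the falling limb, Q drops from 67 to 45 m³/s between t = 3 h and t = 6 h (Δt = 3 h).
k = −Δt / ln(Q₂/Q₁) = −3 / ln(45/67) = 7.54 h.

k ≈ 7.54 h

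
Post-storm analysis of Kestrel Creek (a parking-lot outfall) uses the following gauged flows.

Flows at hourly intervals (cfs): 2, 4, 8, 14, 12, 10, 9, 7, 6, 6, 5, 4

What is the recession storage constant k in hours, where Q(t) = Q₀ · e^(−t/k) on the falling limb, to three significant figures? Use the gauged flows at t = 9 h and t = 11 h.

k ≈ 4.93 h

On the falling limb, Q drops from 6 to 4 cfs between t = 9 h and t = 11 h (Δt = 2 h).
k = −Δt / ln(Q₂/Q₁) = −2 / ln(4/6) = 4.93 h.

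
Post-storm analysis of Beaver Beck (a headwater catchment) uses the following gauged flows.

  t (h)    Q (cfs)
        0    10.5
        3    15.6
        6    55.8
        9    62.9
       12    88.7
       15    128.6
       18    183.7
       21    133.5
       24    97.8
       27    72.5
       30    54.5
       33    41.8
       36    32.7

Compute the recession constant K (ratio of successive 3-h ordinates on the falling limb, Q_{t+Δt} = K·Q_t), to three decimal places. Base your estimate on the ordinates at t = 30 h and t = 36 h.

Using the recession-limb readings at t = 30 h and t = 36 h: Q falls from 54.5 to 32.7 cfs over 2 intervals.
K = (Q₂/Q₁)^(1/2) = (32.7/54.5)^(1/2) = 0.775.

K ≈ 0.775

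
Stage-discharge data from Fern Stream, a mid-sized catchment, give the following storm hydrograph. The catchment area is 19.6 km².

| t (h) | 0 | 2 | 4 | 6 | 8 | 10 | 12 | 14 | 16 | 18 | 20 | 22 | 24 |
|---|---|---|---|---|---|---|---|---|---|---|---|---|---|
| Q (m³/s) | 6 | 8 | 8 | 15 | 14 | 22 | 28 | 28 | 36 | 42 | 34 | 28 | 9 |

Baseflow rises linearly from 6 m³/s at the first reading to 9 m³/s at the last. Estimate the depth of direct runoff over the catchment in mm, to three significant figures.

Direct runoff: 0.00, 1.75, 1.50, 8.25, 7.00, 14.75, 20.50, 20.25, 28.00, 33.75, 25.50, 19.25, 0.00 m³/s; ΣQ_DR = 180.5 m³/s.
V = ΣQ_DR · Δt = 180.5 × 7200 s = 1.300 × 10^6 m³.
Over A = 19.6 km², depth = V / A = 66.3 mm.

d ≈ 66.3 mm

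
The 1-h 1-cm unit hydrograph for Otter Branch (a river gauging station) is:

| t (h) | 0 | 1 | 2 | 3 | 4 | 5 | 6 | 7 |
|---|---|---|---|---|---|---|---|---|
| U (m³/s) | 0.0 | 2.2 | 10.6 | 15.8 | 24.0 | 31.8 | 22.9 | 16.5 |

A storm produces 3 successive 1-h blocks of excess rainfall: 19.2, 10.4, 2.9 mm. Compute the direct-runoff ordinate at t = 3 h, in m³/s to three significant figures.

By discrete convolution, Q_j = Σ (P_i / 10 mm) · U_{j−i}.
At t = 3 h (j=3): Q = (19.2/10)·15.8 + (10.4/10)·10.6 + (2.9/10)·2.2 = 42.0 m³/s.

Q ≈ 42.0 m³/s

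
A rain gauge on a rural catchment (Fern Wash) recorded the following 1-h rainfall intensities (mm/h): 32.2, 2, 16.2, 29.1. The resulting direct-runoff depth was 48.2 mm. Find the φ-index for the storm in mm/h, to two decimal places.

φ ≈ 9.77 mm/h

Only the 3 blocks with intensity above φ contribute runoff: 32.2, 16.2, 29.1 mm/h.
Σ(I−φ)·Δt = d  ⇒  (32.2+16.2+29.1 − 3φ)·1 = 48.2
φ = (77.50 − 48.2/1) / 3 = 9.77 mm/h.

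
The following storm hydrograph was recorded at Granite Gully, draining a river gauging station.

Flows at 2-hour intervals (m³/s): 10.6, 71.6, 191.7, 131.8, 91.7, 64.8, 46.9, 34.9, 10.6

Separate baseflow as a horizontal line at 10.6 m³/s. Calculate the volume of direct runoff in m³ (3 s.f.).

V ≈ 4.03 × 10^6 m³

Direct-runoff ordinates (Q − Q_b): 0.0, 61.0, 181.1, 121.2, 81.1, 54.2, 36.3, 24.3, 0.0 m³/s.
ΣQ_DR = 559.2 m³/s.
With Δt = 2 h = 7200 s, V = ΣQ_DR · Δt = 559.2 × 7200 = 4.03 × 10^6 m³.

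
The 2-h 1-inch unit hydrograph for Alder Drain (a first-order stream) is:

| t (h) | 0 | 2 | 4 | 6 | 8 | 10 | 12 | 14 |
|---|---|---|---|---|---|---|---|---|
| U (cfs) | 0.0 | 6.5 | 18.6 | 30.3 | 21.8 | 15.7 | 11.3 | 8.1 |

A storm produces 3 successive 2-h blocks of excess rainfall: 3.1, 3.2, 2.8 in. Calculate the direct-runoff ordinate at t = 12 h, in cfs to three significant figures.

By discrete convolution, Q_j = Σ (P_i / 1 in) · U_{j−i}.
At t = 12 h (j=6): Q = (3.1/1)·11.3 + (3.2/1)·15.7 + (2.8/1)·21.8 = 146 cfs.

Q ≈ 146 cfs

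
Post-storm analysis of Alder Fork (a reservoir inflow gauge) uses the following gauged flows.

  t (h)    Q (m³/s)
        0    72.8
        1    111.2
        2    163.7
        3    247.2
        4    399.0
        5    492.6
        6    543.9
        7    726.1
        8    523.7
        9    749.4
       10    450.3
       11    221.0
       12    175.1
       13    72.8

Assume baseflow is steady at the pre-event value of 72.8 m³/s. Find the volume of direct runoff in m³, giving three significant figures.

V ≈ 1.41 × 10^7 m³

Direct-runoff ordinates (Q − Q_b): 0.0, 38.4, 90.9, 174.4, 326.2, 419.8, 471.1, 653.3, 450.9, 676.6, 377.5, 148.2, 102.3, 0.0 m³/s.
ΣQ_DR = 3930 m³/s.
With Δt = 1 h = 3600 s, V = ΣQ_DR · Δt = 3930 × 3600 = 1.41 × 10^7 m³.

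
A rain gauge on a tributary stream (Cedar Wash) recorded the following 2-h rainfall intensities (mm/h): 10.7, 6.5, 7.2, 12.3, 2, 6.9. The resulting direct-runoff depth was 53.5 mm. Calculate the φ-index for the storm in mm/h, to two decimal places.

Only the 5 blocks with intensity above φ contribute runoff: 10.7, 6.5, 7.2, 12.3, 6.9 mm/h.
Σ(I−φ)·Δt = d  ⇒  (10.7+6.5+7.2+12.3+6.9 − 5φ)·2 = 53.5
φ = (43.60 − 53.5/2) / 5 = 3.37 mm/h.

φ ≈ 3.37 mm/h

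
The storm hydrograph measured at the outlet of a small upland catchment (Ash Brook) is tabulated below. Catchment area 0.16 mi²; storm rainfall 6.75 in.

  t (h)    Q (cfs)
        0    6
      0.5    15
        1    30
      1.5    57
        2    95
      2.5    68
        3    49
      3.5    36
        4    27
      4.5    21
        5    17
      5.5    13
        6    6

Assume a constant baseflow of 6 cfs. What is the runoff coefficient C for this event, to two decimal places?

C ≈ 0.26

ΣQ_DR = 362.0 cfs; V = ΣQ_DR·Δt = 6.516 × 10^5 ft³.
Runoff depth d = V / A = 1.753 in.
C = d / P = 1.753 / 6.75 = 0.26.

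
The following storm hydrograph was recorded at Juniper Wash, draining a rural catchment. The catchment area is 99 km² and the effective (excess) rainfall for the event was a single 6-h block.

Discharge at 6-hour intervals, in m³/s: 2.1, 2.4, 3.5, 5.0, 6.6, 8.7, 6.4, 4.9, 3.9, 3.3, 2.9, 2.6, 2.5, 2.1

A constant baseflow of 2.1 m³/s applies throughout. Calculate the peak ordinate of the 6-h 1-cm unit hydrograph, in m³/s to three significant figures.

U_p ≈ 11.0 m³/s

Direct runoff: 0.0, 0.3, 1.4, 2.9, 4.5, 6.6, 4.3, 2.8, 1.8, 1.2, 0.8, 0.5, 0.4, 0.0 m³/s; ΣQ_DR = 27.50 m³/s, peak = 6.6 m³/s.
Runoff depth d = ΣQ_DR·Δt / A = 27.50 × 21600 / (99 km²) = 6.000 mm.
The 1-cm UH is the DRH scaled by (10 mm)/d, so U_p = 6.6 × 10/6.000 = 11.0 m³/s.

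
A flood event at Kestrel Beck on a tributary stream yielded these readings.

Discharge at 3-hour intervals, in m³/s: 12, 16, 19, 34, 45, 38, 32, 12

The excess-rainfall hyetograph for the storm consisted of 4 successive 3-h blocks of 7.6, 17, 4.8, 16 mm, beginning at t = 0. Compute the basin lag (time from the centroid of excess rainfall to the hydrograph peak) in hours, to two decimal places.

t_L ≈ 5.57 h

Centroid of excess rainfall: t_c = Σ P_i·t̄_i / ΣP_i = 6.4295 h (block centres at 1.5, 4.5, 7.5, 10.5 h).
Hydrograph peak occurs at t = 12 h, so basin lag t_L = 12 − 6.4295 = 5.57 h.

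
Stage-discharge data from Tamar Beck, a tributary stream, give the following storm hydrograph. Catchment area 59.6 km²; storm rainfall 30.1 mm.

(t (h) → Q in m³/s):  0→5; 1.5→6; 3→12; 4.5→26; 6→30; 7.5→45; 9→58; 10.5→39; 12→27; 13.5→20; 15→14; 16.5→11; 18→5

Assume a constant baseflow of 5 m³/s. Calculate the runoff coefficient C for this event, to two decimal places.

ΣQ_DR = 233.0 m³/s; V = ΣQ_DR·Δt = 1.258 × 10^6 m³.
Runoff depth d = V / A = 21.11 mm.
C = d / P = 21.11 / 30.1 = 0.70.

C ≈ 0.70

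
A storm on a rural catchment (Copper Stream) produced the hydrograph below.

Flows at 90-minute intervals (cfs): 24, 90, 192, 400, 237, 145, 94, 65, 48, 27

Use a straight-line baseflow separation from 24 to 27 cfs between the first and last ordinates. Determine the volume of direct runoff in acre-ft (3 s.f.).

V ≈ 132 acre-ft

Direct-runoff ordinates (Q − Q_b): 0.00, 65.67, 167.33, 375.00, 211.67, 119.33, 68.00, 38.67, 21.33, 0.00 cfs.
ΣQ_DR = 1067 cfs.
With Δt = 1.5 h = 5400 s, V = ΣQ_DR · Δt = 1067 × 5400 = 5.76 × 10^6 ft³ = 132 acre-ft.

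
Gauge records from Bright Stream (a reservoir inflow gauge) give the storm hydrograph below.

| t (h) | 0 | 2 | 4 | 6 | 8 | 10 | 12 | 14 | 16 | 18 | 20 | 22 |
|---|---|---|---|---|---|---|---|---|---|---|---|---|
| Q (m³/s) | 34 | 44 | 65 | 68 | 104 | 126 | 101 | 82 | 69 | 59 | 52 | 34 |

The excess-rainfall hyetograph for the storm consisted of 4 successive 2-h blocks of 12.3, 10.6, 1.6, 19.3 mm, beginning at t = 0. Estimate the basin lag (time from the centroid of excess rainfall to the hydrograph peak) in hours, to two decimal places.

Centroid of excess rainfall: t_c = Σ P_i·t̄_i / ΣP_i = 4.2740 h (block centres at 1, 3, 5, 7 h).
Hydrograph peak occurs at t = 10 h, so basin lag t_L = 10 − 4.2740 = 5.73 h.

t_L ≈ 5.73 h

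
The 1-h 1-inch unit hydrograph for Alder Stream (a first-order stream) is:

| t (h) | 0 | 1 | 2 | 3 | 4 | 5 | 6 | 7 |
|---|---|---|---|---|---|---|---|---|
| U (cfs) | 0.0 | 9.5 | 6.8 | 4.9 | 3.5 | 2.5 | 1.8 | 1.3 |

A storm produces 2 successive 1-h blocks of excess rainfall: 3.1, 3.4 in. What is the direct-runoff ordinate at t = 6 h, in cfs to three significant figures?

Q ≈ 14.1 cfs

By discrete convolution, Q_j = Σ (P_i / 1 in) · U_{j−i}.
At t = 6 h (j=6): Q = (3.1/1)·1.8 + (3.4/1)·2.5 = 14.1 cfs.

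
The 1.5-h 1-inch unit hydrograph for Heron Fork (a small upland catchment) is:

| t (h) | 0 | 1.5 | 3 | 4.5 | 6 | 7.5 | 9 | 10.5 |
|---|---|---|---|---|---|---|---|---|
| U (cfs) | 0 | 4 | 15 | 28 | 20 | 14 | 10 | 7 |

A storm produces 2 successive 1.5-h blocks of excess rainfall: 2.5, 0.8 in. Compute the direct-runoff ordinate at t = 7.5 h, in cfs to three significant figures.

Q ≈ 51.0 cfs

By discrete convolution, Q_j = Σ (P_i / 1 in) · U_{j−i}.
At t = 7.5 h (j=5): Q = (2.5/1)·14 + (0.8/1)·20 = 51.0 cfs.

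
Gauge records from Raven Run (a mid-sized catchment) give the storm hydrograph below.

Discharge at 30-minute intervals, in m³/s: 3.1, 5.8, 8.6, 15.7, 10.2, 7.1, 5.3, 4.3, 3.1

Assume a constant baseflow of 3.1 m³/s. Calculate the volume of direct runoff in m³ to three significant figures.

V ≈ 63500 m³

Direct-runoff ordinates (Q − Q_b): 0.0, 2.7, 5.5, 12.6, 7.1, 4.0, 2.2, 1.2, 0.0 m³/s.
ΣQ_DR = 35.30 m³/s.
With Δt = 0.5 h = 1800 s, V = ΣQ_DR · Δt = 35.30 × 1800 = 63500 m³.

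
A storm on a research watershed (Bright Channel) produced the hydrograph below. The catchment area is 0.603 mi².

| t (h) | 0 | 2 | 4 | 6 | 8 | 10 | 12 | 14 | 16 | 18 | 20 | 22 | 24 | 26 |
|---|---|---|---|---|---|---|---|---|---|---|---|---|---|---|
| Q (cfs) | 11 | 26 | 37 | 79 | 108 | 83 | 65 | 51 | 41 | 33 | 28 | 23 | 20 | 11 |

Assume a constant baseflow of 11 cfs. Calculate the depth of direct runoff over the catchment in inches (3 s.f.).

d ≈ 2.37 in

Direct runoff: 0.0, 15.0, 26.0, 68.0, 97.0, 72.0, 54.0, 40.0, 30.0, 22.0, 17.0, 12.0, 9.0, 0.0 cfs; ΣQ_DR = 462.0 cfs.
V = ΣQ_DR · Δt = 462.0 × 7200 s = 3.326 × 10^6 ft³.
Over A = 0.603 mi², depth = V / A = 2.37 in.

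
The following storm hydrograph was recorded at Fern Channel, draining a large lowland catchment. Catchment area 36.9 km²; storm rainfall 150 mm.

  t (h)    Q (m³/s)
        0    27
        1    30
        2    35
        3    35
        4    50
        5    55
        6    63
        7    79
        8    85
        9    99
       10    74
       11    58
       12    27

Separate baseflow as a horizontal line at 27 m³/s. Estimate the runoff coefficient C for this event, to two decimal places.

ΣQ_DR = 366.0 m³/s; V = ΣQ_DR·Δt = 1.318 × 10^6 m³.
Runoff depth d = V / A = 35.71 mm.
C = d / P = 35.71 / 150 = 0.24.

C ≈ 0.24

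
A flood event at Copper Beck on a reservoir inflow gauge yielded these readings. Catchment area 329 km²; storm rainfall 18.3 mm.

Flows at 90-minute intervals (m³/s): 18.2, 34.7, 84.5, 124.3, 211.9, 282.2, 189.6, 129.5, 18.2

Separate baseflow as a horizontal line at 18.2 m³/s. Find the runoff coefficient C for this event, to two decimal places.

ΣQ_DR = 929.3 m³/s; V = ΣQ_DR·Δt = 5.018 × 10^6 m³.
Runoff depth d = V / A = 15.25 mm.
C = d / P = 15.25 / 18.3 = 0.83.

C ≈ 0.83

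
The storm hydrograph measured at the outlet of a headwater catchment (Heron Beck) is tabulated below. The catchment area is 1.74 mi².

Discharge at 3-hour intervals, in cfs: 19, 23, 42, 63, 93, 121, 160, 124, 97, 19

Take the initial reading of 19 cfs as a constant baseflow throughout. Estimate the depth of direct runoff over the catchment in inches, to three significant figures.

Direct runoff: 0.0, 4.0, 23.0, 44.0, 74.0, 102.0, 141.0, 105.0, 78.0, 0.0 cfs; ΣQ_DR = 571.0 cfs.
V = ΣQ_DR · Δt = 571.0 × 10800 s = 6.167 × 10^6 ft³.
Over A = 1.74 mi², depth = V / A = 1.53 in.

d ≈ 1.53 in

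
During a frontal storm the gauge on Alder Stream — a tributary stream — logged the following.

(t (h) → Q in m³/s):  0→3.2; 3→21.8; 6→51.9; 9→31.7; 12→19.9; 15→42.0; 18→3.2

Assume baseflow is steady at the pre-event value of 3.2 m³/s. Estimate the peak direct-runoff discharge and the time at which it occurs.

Q_p = 48.7 m³/s at t = 6 h

Subtracting baseflow gives direct-runoff ordinates: 0.0, 18.6, 48.7, 28.5, 16.7, 38.8, 0.0 m³/s.
The maximum is 48.7 m³/s, occurring at the reading for t = 6 h.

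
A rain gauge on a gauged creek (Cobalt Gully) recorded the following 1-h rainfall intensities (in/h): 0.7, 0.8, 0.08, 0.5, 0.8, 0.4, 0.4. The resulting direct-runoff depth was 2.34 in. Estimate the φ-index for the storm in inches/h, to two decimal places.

φ ≈ 0.21 in/h

Only the 6 blocks with intensity above φ contribute runoff: 0.7, 0.8, 0.5, 0.8, 0.4, 0.4 in/h.
Σ(I−φ)·Δt = d  ⇒  (0.7+0.8+0.5+0.8+0.4+0.4 − 6φ)·1 = 2.34
φ = (3.600 − 2.34/1) / 6 = 0.21 in/h.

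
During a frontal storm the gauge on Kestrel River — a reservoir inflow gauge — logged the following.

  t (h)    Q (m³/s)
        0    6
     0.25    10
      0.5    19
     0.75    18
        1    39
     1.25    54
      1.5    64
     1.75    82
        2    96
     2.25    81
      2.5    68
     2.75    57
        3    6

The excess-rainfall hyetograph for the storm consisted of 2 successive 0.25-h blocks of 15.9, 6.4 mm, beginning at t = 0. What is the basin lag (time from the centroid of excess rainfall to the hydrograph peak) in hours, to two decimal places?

Centroid of excess rainfall: t_c = Σ P_i·t̄_i / ΣP_i = 0.1967 h (block centres at 0.125, 0.375 h).
Hydrograph peak occurs at t = 2 h, so basin lag t_L = 2 − 0.1967 = 1.80 h.

t_L ≈ 1.80 h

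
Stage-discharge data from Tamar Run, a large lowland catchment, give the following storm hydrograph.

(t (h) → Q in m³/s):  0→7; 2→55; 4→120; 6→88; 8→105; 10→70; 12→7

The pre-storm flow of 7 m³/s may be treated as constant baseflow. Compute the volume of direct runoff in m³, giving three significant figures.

Direct-runoff ordinates (Q − Q_b): 0.0, 48.0, 113.0, 81.0, 98.0, 63.0, 0.0 m³/s.
ΣQ_DR = 403.0 m³/s.
With Δt = 2 h = 7200 s, V = ΣQ_DR · Δt = 403.0 × 7200 = 2.90 × 10^6 m³.

V ≈ 2.90 × 10^6 m³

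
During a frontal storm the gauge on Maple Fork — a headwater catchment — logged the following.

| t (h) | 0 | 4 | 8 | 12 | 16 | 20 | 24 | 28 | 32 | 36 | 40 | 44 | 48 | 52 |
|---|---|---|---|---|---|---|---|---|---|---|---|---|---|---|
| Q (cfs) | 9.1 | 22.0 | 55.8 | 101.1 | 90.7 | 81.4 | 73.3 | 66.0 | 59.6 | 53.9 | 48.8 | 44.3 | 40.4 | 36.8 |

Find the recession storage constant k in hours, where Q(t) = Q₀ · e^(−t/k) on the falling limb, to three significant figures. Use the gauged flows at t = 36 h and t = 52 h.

k ≈ 41.9 h

On the falling limb, Q drops from 53.9 to 36.8 cfs between t = 36 h and t = 52 h (Δt = 16 h).
k = −Δt / ln(Q₂/Q₁) = −16 / ln(36.8/53.9) = 41.9 h.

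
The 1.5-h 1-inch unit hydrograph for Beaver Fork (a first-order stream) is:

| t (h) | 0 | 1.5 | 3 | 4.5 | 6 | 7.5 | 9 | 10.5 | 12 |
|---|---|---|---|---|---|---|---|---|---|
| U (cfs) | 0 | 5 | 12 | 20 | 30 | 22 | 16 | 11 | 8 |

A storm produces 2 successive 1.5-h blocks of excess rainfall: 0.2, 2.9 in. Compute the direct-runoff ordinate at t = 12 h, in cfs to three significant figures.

Q ≈ 33.5 cfs

By discrete convolution, Q_j = Σ (P_i / 1 in) · U_{j−i}.
At t = 12 h (j=8): Q = (0.2/1)·8 + (2.9/1)·11 = 33.5 cfs.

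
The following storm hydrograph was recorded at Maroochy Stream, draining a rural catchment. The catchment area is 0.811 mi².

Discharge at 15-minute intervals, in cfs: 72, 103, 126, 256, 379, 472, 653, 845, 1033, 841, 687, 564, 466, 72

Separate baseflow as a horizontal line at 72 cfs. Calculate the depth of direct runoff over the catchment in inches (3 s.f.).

Direct runoff: 0.0, 31.0, 54.0, 184.0, 307.0, 400.0, 581.0, 773.0, 961.0, 769.0, 615.0, 492.0, 394.0, 0.0 cfs; ΣQ_DR = 5561 cfs.
V = ΣQ_DR · Δt = 5561 × 900 s = 5.005 × 10^6 ft³.
Over A = 0.811 mi², depth = V / A = 2.66 in.

d ≈ 2.66 in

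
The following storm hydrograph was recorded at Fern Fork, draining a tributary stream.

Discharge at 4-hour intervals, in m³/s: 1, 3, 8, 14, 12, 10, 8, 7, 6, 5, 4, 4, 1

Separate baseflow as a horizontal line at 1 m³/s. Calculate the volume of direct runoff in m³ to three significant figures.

V ≈ 1.01 × 10^6 m³

Direct-runoff ordinates (Q − Q_b): 0.0, 2.0, 7.0, 13.0, 11.0, 9.0, 7.0, 6.0, 5.0, 4.0, 3.0, 3.0, 0.0 m³/s.
ΣQ_DR = 70.00 m³/s.
With Δt = 4 h = 14400 s, V = ΣQ_DR · Δt = 70.00 × 14400 = 1.01 × 10^6 m³.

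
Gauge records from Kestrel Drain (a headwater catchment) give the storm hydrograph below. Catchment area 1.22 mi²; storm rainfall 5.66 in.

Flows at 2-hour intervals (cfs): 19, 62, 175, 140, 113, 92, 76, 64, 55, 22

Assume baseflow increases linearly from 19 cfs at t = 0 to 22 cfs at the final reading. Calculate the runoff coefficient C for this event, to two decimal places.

ΣQ_DR = 613.0 cfs; V = ΣQ_DR·Δt = 4.414 × 10^6 ft³.
Runoff depth d = V / A = 1.557 in.
C = d / P = 1.557 / 5.66 = 0.28.

C ≈ 0.28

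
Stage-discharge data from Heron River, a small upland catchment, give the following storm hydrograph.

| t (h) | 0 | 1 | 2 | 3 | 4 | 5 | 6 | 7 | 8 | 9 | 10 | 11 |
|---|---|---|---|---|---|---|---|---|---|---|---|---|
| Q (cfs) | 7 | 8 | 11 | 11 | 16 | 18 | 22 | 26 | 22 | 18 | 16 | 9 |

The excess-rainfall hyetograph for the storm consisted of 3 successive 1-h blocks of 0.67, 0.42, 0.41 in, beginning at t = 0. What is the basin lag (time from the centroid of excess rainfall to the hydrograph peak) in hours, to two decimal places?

t_L ≈ 5.67 h

Centroid of excess rainfall: t_c = Σ P_i·t̄_i / ΣP_i = 1.3267 h (block centres at 0.5, 1.5, 2.5 h).
Hydrograph peak occurs at t = 7 h, so basin lag t_L = 7 − 1.3267 = 5.67 h.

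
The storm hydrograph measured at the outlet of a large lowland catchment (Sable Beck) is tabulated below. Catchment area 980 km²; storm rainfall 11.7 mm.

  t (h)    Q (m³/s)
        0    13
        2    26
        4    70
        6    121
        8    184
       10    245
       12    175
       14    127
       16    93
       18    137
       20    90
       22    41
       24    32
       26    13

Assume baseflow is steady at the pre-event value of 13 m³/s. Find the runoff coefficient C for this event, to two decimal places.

C ≈ 0.74

ΣQ_DR = 1185 m³/s; V = ΣQ_DR·Δt = 8.532 × 10^6 m³.
Runoff depth d = V / A = 8.706 mm.
C = d / P = 8.706 / 11.7 = 0.74.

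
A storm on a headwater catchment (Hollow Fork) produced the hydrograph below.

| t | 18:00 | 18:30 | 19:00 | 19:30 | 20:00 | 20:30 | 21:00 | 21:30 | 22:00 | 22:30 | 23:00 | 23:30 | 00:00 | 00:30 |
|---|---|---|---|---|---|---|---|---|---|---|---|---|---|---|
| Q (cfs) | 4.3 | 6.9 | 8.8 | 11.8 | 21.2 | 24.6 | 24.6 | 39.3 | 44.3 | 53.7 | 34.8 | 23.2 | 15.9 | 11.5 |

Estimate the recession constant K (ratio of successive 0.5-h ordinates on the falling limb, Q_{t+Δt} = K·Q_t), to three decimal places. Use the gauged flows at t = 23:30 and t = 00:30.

Using the recession-limb readings at t = 23:30 and t = 00:30: Q falls from 23.2 to 11.5 cfs over 2 intervals.
K = (Q₂/Q₁)^(1/2) = (11.5/23.2)^(1/2) = 0.704.

K ≈ 0.704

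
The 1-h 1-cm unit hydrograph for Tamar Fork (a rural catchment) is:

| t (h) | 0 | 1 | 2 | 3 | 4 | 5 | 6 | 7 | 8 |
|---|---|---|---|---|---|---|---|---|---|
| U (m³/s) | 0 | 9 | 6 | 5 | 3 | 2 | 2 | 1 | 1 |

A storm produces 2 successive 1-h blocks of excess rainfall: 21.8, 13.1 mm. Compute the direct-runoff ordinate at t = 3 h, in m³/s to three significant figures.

By discrete convolution, Q_j = Σ (P_i / 10 mm) · U_{j−i}.
At t = 3 h (j=3): Q = (21.8/10)·5 + (13.1/10)·6 = 18.8 m³/s.

Q ≈ 18.8 m³/s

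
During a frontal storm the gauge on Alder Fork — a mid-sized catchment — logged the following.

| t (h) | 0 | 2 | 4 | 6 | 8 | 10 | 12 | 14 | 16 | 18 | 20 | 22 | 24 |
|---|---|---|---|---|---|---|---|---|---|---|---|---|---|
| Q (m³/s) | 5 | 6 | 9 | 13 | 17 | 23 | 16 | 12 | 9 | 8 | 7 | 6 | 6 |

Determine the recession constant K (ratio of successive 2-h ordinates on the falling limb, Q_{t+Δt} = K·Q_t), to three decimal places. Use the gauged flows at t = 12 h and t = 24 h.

Using the recession-limb readings at t = 12 h and t = 24 h: Q falls from 16 to 6 m³/s over 6 intervals.
K = (Q₂/Q₁)^(1/6) = (6/16)^(1/6) = 0.849.

K ≈ 0.849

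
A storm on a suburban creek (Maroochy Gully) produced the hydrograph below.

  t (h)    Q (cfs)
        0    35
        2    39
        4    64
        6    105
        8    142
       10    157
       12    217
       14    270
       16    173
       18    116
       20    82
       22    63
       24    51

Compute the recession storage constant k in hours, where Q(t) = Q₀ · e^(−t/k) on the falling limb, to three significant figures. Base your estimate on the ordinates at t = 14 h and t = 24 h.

k ≈ 6.00 h

On the falling limb, Q drops from 270 to 51 cfs between t = 14 h and t = 24 h (Δt = 10 h).
k = −Δt / ln(Q₂/Q₁) = −10 / ln(51/270) = 6.00 h.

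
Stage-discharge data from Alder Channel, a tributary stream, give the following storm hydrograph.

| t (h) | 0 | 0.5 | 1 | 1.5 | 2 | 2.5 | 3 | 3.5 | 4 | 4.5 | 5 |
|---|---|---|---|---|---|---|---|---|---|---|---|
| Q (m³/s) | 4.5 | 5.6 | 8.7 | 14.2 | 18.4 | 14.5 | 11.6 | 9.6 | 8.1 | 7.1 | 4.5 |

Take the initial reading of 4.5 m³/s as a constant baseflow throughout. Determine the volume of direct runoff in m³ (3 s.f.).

V ≈ 1.03 × 10^5 m³

Direct-runoff ordinates (Q − Q_b): 0.0, 1.1, 4.2, 9.7, 13.9, 10.0, 7.1, 5.1, 3.6, 2.6, 0.0 m³/s.
ΣQ_DR = 57.30 m³/s.
With Δt = 0.5 h = 1800 s, V = ΣQ_DR · Δt = 57.30 × 1800 = 1.03 × 10^5 m³.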